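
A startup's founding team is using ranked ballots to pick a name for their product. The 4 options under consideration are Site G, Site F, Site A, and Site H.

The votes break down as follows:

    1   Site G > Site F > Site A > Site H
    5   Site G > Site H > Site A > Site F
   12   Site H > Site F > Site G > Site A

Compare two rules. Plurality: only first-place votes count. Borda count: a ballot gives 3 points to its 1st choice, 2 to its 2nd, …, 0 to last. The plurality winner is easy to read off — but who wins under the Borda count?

Site H

Plurality first-place counts: Site G 6, Site F 0, Site A 0, Site H 12 → Site H.
Borda totals: Site G 30, Site F 26, Site A 6, Site H 46 → Site H.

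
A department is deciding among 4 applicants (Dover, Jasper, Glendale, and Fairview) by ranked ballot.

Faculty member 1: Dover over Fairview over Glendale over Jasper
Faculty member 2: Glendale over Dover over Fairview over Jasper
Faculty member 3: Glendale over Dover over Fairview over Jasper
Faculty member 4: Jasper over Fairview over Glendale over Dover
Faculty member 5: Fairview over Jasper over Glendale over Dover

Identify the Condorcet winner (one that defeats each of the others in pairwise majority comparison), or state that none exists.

Head-to-head results (5 voters total):
Dover vs Jasper: Dover wins 3–2.
Dover vs Glendale: Glendale wins 4–1.
Dover vs Fairview: Dover wins 3–2.
Jasper vs Glendale: Glendale wins 3–2.
Jasper vs Fairview: Fairview wins 4–1.
Glendale vs Fairview: Fairview wins 3–2.
No candidate beats all others: Dover beats Fairview beats Glendale beats Dover, a majority cycle.

No Condorcet winner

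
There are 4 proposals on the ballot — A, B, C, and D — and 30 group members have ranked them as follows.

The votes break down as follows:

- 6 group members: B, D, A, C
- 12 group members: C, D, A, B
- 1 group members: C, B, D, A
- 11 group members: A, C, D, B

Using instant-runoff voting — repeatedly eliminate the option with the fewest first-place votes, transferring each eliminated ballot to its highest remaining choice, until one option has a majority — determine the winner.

Round 1: C 13, A 11, B 6, D 0. D has the fewest and is eliminated.
Round 2: C 13, A 11, B 6. B has the fewest and is eliminated.
Round 3: A 17, C 13. A has a majority.

A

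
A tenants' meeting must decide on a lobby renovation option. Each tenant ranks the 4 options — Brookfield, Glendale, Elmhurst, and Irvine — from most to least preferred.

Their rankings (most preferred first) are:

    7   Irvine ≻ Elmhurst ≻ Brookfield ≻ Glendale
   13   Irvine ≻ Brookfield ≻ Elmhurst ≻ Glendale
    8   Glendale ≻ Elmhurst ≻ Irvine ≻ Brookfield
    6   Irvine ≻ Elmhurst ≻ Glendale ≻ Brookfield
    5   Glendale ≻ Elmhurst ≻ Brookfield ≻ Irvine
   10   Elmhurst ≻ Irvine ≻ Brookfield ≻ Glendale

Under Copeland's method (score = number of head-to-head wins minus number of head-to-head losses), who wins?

Irvine

Pairwise results:
  Brookfield vs Glendale: Brookfield wins 30–19.
  Brookfield vs Elmhurst: Elmhurst wins 36–13.
  Brookfield vs Irvine: Irvine wins 44–5.
  Glendale vs Elmhurst: Elmhurst wins 36–13.
  Glendale vs Irvine: Irvine wins 36–13.
  Elmhurst vs Irvine: Irvine wins 26–23.
Copeland scores (wins − losses):
  Brookfield: 1 − 2 = -1
  Glendale: 0 − 3 = -3
  Elmhurst: 2 − 1 = 1
  Irvine: 3 − 0 = 3
Irvine has the best Copeland score.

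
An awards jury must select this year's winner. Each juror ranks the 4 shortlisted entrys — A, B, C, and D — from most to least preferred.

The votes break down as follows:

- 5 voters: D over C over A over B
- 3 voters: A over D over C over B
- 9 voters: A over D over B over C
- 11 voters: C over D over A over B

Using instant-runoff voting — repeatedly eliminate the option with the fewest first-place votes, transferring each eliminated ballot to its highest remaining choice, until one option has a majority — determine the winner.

Round 1: A 12, C 11, D 5, B 0. B has the fewest and is eliminated.
Round 2: A 12, C 11, D 5. D has the fewest and is eliminated.
Round 3: C 16, A 12. C has a majority.

C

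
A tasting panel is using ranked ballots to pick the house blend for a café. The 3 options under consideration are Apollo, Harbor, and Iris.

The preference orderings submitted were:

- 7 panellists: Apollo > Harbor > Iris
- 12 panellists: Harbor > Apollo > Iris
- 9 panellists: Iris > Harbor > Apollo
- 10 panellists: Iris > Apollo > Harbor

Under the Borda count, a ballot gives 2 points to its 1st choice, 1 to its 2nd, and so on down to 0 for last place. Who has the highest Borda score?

Borda scores:
  Apollo: 7·2 + 12·1 + 9·0 + 10·1 = 36
  Harbor: 7·1 + 12·2 + 9·1 + 10·0 = 40
  Iris: 7·0 + 12·0 + 9·2 + 10·2 = 38
Harbor has the highest total.

Harbor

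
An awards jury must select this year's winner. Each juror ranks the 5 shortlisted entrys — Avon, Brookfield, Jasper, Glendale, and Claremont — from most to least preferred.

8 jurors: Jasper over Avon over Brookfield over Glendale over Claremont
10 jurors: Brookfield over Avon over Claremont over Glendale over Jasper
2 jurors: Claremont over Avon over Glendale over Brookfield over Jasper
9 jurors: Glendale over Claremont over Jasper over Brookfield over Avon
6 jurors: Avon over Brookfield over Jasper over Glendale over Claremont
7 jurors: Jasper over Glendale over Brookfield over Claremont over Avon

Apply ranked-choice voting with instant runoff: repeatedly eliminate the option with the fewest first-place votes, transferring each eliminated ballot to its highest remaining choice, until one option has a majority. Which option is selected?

Round 1: Jasper 15, Brookfield 10, Glendale 9, Avon 6, Claremont 2. Claremont has the fewest and is eliminated.
Round 2: Jasper 15, Brookfield 10, Glendale 9, Avon 8. Avon has the fewest and is eliminated.
Round 3: Brookfield 16, Jasper 15, Glendale 11. Glendale has the fewest and is eliminated.
Round 4: Jasper 24, Brookfield 18. Jasper has a majority.

Jasper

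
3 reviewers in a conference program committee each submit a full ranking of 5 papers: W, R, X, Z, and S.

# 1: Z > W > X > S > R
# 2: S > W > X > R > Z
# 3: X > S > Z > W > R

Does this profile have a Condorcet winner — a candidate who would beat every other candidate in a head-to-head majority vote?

Head-to-head results (3 voters total):
W vs R: W wins 3–0.
W vs X: W wins 2–1.
W vs Z: Z wins 2–1.
W vs S: S wins 2–1.
R vs X: X wins 3–0.
R vs Z: Z wins 2–1.
R vs S: S wins 3–0.
X vs Z: X wins 2–1.
X vs S: X wins 2–1.
Z vs S: S wins 2–1.
No candidate beats all others: W beats X beats Z beats W, a majority cycle.

No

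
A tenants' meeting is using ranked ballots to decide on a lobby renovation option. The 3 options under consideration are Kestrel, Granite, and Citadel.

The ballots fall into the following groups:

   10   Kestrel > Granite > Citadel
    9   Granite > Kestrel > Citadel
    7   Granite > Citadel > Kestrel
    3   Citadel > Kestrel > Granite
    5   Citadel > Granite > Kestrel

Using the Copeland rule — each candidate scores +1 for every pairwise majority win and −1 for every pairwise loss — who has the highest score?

Granite

Pairwise results:
  Kestrel vs Granite: Granite wins 21–13.
  Kestrel vs Citadel: Kestrel wins 19–15.
  Granite vs Citadel: Granite wins 26–8.
Copeland scores (wins − losses):
  Kestrel: 1 − 1 = 0
  Granite: 2 − 0 = 2
  Citadel: 0 − 2 = -2
Granite has the best Copeland score.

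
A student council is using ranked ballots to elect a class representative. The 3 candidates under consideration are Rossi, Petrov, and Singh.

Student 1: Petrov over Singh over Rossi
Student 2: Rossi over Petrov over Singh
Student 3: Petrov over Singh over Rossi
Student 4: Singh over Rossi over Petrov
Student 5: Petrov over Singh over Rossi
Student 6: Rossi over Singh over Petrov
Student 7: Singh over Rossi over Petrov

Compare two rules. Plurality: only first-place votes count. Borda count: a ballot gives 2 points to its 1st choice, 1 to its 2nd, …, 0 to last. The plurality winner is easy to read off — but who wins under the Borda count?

Plurality first-place counts: Rossi 2, Petrov 3, Singh 2 → Petrov.
Borda totals: Rossi 6, Petrov 7, Singh 8 → Singh.

Singh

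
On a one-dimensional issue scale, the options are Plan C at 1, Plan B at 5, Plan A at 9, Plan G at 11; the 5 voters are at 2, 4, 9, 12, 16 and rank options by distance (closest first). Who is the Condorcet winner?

With single-peaked preferences on a line, the Condorcet winner is the candidate closest to the median voter.
The median voter (position 9) is closest to Plan A at 9.
Check: Plan A vs Plan G — voters closer to Plan A: 3 of 5.

Plan A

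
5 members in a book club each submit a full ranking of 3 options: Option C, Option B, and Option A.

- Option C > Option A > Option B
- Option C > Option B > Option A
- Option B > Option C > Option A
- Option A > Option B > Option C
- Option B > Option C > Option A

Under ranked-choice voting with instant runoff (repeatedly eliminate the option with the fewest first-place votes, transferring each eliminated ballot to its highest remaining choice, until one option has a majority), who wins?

Round 1: Option C 2, Option B 2, Option A 1. Option A has the fewest and is eliminated.
Round 2: Option B 3, Option C 2. Option B has a majority.

Option B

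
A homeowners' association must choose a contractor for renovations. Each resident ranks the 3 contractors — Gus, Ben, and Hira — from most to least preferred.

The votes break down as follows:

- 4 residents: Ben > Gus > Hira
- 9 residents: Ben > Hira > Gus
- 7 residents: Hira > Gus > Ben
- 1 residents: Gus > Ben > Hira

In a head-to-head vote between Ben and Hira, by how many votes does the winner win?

7

Ballots ranking Ben above Hira: 4+9+1 = 14.
Ballots ranking Hira above Ben: 7.
Ben wins 14–7, a margin of 7.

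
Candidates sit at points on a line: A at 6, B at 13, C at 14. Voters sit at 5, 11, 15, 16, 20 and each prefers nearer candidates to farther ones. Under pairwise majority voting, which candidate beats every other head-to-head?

With single-peaked preferences on a line, the Condorcet winner is the candidate closest to the median voter.
The median voter (position 15) is closest to C at 14.
Check: C vs A — voters closer to C: 4 of 5.

C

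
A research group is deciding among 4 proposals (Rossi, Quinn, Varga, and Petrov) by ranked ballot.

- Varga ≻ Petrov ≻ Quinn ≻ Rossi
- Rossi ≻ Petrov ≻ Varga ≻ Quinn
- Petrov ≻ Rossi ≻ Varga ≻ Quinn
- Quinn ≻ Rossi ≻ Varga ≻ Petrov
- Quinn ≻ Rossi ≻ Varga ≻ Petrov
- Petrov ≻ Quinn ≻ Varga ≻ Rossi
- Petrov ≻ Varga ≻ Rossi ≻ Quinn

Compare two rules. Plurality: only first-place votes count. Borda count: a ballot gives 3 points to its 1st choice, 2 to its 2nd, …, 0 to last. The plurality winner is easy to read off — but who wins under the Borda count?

Plurality first-place counts: Rossi 1, Quinn 2, Varga 1, Petrov 3 → Petrov.
Borda totals: Rossi 10, Quinn 9, Varga 10, Petrov 13 → Petrov.

Petrov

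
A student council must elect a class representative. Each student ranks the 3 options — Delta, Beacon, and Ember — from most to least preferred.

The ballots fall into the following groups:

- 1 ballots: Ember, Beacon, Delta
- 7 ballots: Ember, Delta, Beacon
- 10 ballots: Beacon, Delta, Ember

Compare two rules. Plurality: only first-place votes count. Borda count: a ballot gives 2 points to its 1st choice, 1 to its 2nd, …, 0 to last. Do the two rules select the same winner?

Plurality first-place counts: Delta 0, Beacon 10, Ember 8 → Beacon.
Borda totals: Delta 17, Beacon 21, Ember 16 → Beacon.
The two rules agree on Beacon.

Yes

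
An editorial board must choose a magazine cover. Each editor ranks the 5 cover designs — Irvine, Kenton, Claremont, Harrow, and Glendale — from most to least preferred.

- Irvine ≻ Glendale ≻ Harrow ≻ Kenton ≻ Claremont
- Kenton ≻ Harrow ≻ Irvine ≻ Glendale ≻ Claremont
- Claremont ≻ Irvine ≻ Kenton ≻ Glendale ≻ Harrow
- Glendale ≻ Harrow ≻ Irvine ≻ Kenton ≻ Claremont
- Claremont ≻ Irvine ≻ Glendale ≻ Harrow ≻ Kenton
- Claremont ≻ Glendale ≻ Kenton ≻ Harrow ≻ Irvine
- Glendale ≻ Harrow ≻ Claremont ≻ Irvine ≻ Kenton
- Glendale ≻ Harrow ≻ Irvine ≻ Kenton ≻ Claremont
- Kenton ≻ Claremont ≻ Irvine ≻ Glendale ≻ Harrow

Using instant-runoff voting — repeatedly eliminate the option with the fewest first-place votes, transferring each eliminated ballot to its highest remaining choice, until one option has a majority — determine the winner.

Glendale

Round 1: Claremont 3, Glendale 3, Kenton 2, Irvine 1, Harrow 0. Harrow has the fewest and is eliminated.
Round 2: Claremont 3, Glendale 3, Kenton 2, Irvine 1. Irvine has the fewest and is eliminated.
Round 3: Glendale 4, Claremont 3, Kenton 2. Kenton has the fewest and is eliminated.
Round 4: Glendale 5, Claremont 4. Glendale has a majority.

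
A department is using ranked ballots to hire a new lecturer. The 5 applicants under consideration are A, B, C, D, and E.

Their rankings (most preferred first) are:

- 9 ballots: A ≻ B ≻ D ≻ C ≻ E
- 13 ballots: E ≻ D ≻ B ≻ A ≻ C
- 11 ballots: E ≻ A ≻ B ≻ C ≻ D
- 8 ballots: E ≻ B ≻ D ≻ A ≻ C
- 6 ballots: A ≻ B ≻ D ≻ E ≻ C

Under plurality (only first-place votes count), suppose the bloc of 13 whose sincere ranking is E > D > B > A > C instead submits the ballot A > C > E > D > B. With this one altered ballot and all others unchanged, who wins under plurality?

First-place totals with the altered ballot: A 28, B 0, C 0, D 0, E 19.
The switch changes the winner from E to A.

A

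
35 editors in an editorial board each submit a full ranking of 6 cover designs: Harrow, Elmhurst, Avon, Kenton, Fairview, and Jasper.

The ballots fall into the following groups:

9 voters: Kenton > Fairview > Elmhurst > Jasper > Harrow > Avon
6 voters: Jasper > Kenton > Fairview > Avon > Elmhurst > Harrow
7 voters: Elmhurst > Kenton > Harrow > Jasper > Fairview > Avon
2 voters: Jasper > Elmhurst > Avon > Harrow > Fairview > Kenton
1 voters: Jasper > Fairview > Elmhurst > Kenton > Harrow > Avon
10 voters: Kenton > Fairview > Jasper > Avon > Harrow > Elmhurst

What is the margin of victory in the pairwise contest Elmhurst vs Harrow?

Ballots ranking Elmhurst above Harrow: 9+6+7+2+1 = 25.
Ballots ranking Harrow above Elmhurst: 10.
Elmhurst wins 25–10, a margin of 15.

15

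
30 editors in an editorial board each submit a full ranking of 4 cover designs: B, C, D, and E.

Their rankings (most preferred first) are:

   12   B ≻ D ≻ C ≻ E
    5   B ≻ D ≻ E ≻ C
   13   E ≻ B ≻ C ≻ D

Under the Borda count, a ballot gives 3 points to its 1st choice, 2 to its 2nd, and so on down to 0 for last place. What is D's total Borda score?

Borda scores:
  B: 12·3 + 5·3 + 13·2 = 77
  C: 12·1 + 5·0 + 13·1 = 25
  D: 12·2 + 5·2 + 13·0 = 34
  E: 12·0 + 5·1 + 13·3 = 44

34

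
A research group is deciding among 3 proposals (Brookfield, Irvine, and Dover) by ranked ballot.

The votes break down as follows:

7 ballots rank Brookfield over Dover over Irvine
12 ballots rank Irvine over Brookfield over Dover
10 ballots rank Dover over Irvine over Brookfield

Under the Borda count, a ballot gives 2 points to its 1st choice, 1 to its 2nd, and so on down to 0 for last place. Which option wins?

Borda scores:
  Brookfield: 7·2 + 12·1 + 10·0 = 26
  Irvine: 7·0 + 12·2 + 10·1 = 34
  Dover: 7·1 + 12·0 + 10·2 = 27
Irvine has the highest total.

Irvine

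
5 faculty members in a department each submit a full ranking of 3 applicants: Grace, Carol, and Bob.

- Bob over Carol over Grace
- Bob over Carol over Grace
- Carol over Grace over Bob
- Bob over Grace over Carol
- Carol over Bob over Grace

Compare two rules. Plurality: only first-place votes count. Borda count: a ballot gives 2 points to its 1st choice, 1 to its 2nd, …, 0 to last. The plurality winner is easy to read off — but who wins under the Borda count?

Bob

Plurality first-place counts: Grace 0, Carol 2, Bob 3 → Bob.
Borda totals: Grace 2, Carol 6, Bob 7 → Bob.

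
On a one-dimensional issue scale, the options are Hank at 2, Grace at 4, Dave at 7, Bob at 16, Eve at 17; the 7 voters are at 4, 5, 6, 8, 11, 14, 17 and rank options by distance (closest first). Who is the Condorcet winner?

With single-peaked preferences on a line, the Condorcet winner is the candidate closest to the median voter.
The median voter (position 8) is closest to Dave at 7.
Check: Dave vs Grace — voters closer to Dave: 5 of 7.

Dave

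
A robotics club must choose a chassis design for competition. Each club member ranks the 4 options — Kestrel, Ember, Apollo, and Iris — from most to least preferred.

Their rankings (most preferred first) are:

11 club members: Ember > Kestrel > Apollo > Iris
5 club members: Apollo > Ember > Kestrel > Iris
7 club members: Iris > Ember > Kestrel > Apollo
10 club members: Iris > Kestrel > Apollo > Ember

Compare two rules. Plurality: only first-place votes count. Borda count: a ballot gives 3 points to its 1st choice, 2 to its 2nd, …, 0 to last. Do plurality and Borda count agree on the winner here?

No

Plurality first-place counts: Kestrel 0, Ember 11, Apollo 5, Iris 17 → Iris.
Borda totals: Kestrel 54, Ember 57, Apollo 36, Iris 51 → Ember.
The two rules disagree: plurality picks Iris, Borda picks Ember.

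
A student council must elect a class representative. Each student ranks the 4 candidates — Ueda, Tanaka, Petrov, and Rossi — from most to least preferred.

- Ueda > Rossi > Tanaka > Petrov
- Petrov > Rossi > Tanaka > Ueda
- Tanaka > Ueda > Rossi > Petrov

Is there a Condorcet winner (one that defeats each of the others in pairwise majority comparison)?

Head-to-head results (3 voters total):
Ueda vs Tanaka: Tanaka wins 2–1.
Ueda vs Petrov: Ueda wins 2–1.
Ueda vs Rossi: Ueda wins 2–1.
Tanaka vs Petrov: Tanaka wins 2–1.
Tanaka vs Rossi: Rossi wins 2–1.
Petrov vs Rossi: Rossi wins 2–1.
No candidate beats all others: Ueda beats Rossi beats Tanaka beats Ueda, a majority cycle.

No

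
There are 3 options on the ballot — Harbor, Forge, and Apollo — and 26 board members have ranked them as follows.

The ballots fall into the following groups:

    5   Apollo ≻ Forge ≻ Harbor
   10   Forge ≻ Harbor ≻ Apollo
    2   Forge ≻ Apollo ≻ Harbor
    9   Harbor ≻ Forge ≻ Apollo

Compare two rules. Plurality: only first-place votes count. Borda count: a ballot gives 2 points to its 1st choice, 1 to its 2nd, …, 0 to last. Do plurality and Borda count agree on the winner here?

Plurality first-place counts: Harbor 9, Forge 12, Apollo 5 → Forge.
Borda totals: Harbor 28, Forge 38, Apollo 12 → Forge.
The two rules agree on Forge.

Yes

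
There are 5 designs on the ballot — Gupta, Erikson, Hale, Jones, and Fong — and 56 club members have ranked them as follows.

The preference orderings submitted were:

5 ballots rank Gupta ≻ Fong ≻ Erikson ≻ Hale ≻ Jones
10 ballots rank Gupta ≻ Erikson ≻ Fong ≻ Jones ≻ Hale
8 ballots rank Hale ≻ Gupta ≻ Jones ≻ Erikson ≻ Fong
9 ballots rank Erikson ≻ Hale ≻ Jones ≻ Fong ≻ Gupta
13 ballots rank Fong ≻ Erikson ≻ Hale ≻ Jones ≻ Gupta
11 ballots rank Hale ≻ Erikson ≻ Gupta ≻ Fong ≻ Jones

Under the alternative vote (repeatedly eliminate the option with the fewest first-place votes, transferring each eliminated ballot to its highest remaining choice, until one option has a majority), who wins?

Round 1: Hale 19, Gupta 15, Fong 13, Erikson 9, Jones 0. Jones has the fewest and is eliminated.
Round 2: Hale 19, Gupta 15, Fong 13, Erikson 9. Erikson has the fewest and is eliminated.
Round 3: Hale 28, Gupta 15, Fong 13. Fong has the fewest and is eliminated.
Round 4: Hale 41, Gupta 15. Hale has a majority.

Hale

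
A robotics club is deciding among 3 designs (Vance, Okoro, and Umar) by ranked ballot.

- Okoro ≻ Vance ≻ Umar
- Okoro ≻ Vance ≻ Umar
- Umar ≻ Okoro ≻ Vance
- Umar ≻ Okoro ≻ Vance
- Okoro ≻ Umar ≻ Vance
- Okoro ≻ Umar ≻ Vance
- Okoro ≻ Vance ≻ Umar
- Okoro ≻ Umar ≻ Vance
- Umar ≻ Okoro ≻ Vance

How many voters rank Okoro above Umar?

Ballots ranking Okoro above Umar: 6.
Ballots ranking Umar above Okoro: 3.
So 6 of 9 voters prefer Okoro to Umar.

6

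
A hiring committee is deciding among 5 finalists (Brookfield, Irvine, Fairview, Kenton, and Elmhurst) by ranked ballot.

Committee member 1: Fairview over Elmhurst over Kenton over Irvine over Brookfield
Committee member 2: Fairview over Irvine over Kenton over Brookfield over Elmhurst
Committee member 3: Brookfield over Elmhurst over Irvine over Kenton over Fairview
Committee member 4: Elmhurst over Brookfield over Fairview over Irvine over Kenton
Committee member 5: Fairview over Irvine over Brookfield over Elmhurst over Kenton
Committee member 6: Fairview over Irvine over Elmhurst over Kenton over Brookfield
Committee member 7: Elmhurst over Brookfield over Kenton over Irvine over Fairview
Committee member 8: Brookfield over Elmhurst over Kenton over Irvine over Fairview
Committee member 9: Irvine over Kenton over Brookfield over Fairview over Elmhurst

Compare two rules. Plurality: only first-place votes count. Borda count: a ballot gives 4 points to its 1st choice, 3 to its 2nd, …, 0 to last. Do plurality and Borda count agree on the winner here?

Plurality first-place counts: Brookfield 2, Irvine 1, Fairview 4, Kenton 0, Elmhurst 2 → Fairview.
Borda totals: Brookfield 19, Irvine 19, Fairview 19, Kenton 13, Elmhurst 20 → Elmhurst.
The two rules disagree: plurality picks Fairview, Borda picks Elmhurst.

No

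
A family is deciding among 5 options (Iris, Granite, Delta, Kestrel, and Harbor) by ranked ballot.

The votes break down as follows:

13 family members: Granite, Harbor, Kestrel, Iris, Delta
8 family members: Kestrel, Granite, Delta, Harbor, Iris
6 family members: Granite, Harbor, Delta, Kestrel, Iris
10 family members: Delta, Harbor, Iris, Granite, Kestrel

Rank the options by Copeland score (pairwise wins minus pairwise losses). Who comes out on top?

Pairwise results:
  Iris vs Granite: Granite wins 27–10.
  Iris vs Delta: Delta wins 24–13.
  Iris vs Kestrel: Kestrel wins 27–10.
  Iris vs Harbor: Harbor wins 37–0.
  Granite vs Delta: Granite wins 27–10.
  Granite vs Kestrel: Granite wins 29–8.
  Granite vs Harbor: Granite wins 27–10.
  Delta vs Kestrel: Kestrel wins 21–16.
  Delta vs Harbor: Harbor wins 19–18.
  Kestrel vs Harbor: Harbor wins 29–8.
Copeland scores (wins − losses):
  Iris: 0 − 4 = -4
  Granite: 4 − 0 = 4
  Delta: 1 − 3 = -2
  Kestrel: 2 − 2 = 0
  Harbor: 3 − 1 = 2
Granite has the best Copeland score.

Granite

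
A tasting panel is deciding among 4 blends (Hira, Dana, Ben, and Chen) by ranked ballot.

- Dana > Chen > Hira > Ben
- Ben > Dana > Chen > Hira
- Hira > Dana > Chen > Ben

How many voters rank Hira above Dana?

Ballots ranking Hira above Dana: 1.
Ballots ranking Dana above Hira: 2.
So 1 of 3 voters prefer Hira to Dana.

1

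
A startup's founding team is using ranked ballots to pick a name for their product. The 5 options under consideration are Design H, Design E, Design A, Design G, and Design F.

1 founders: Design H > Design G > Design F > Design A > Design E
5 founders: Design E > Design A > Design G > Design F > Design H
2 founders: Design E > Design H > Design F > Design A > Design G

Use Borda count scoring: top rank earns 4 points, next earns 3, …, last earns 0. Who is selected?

Borda scores:
  Design H: 4 + 5·0 + 2·3 = 10
  Design E: 0 + 5·4 + 2·4 = 28
  Design A: 1 + 5·3 + 2·1 = 18
  Design G: 3 + 5·2 + 2·0 = 13
  Design F: 2 + 5·1 + 2·2 = 11
Design E has the highest total.

Design E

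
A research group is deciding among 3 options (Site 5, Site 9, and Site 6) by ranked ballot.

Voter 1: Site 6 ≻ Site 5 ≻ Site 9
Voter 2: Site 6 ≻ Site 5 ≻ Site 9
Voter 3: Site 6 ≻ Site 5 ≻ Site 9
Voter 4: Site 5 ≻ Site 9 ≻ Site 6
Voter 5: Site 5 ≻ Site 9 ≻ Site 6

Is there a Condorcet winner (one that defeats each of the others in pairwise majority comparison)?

Yes

Head-to-head results (5 voters total):
Site 5 vs Site 9: Site 5 wins 5–0.
Site 5 vs Site 6: Site 6 wins 3–2.
Site 9 vs Site 6: Site 6 wins 3–2.
Site 6 beats each rival — Site 5 (3–2), Site 9 (3–2) — so Site 6 is the Condorcet winner.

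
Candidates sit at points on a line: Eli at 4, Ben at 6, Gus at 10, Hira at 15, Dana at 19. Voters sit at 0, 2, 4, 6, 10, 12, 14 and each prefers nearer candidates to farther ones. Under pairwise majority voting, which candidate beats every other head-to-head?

With single-peaked preferences on a line, the Condorcet winner is the candidate closest to the median voter.
The median voter (position 6) is closest to Ben at 6.
Check: Ben vs Gus — voters closer to Ben: 4 of 7.

Ben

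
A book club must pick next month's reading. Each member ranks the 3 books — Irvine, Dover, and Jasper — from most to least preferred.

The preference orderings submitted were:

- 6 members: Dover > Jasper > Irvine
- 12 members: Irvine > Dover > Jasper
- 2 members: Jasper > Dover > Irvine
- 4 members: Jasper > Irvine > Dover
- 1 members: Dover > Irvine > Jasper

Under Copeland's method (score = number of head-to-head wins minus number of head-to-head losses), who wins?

Irvine

Pairwise results:
  Irvine vs Dover: Irvine wins 16–9.
  Irvine vs Jasper: Irvine wins 13–12.
  Dover vs Jasper: Dover wins 19–6.
Copeland scores (wins − losses):
  Irvine: 2 − 0 = 2
  Dover: 1 − 1 = 0
  Jasper: 0 − 2 = -2
Irvine has the best Copeland score.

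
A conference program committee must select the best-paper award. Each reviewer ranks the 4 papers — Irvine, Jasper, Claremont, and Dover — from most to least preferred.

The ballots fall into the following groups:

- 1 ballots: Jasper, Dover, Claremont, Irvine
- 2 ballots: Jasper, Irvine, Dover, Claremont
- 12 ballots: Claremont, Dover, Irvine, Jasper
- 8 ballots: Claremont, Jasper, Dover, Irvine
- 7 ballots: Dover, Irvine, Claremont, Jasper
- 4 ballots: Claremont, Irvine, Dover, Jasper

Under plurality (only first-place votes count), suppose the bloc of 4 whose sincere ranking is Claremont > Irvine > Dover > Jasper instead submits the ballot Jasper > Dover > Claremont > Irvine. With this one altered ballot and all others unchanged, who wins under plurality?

Claremont

First-place totals with the altered ballot: Irvine 0, Jasper 7, Claremont 20, Dover 7.
The winner is unchanged: still Claremont.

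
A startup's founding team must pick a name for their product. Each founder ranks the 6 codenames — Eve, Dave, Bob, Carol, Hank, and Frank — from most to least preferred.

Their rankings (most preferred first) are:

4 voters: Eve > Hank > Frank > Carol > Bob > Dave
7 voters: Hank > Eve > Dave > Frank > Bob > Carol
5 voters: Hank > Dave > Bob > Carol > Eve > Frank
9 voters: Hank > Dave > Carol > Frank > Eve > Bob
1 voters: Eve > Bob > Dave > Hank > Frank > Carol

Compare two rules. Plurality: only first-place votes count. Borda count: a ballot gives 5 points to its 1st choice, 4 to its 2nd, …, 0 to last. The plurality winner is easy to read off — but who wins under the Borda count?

Plurality first-place counts: Eve 5, Dave 0, Bob 0, Carol 0, Hank 21, Frank 0 → Hank.
Borda totals: Eve 67, Dave 80, Bob 30, Carol 45, Hank 123, Frank 45 → Hank.

Hank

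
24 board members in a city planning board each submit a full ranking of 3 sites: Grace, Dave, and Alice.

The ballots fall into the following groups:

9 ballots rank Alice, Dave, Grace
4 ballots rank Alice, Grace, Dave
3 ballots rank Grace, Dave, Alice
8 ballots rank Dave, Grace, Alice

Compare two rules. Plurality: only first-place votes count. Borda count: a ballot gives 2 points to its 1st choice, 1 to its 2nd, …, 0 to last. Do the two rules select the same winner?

Plurality first-place counts: Grace 3, Dave 8, Alice 13 → Alice.
Borda totals: Grace 18, Dave 28, Alice 26 → Dave.
The two rules disagree: plurality picks Alice, Borda picks Dave.

No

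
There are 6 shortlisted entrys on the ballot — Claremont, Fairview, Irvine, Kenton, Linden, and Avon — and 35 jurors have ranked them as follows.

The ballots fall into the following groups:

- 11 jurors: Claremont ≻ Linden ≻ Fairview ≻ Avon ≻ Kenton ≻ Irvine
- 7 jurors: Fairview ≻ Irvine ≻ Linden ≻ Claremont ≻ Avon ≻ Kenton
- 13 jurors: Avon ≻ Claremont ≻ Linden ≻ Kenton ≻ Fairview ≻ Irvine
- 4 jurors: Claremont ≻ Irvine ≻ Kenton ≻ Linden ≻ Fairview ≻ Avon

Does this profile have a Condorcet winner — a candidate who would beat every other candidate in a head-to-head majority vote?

Yes

Head-to-head results (35 voters total):
Claremont vs Fairview: Claremont wins 28–7.
Claremont vs Irvine: Claremont wins 28–7.
Claremont vs Kenton: Claremont wins 35–0.
Claremont vs Linden: Claremont wins 28–7.
Claremont vs Avon: Claremont wins 22–13.
Fairview vs Irvine: Fairview wins 31–4.
Fairview vs Kenton: Fairview wins 18–17.
Fairview vs Linden: Linden wins 28–7.
Fairview vs Avon: Fairview wins 22–13.
Irvine vs Kenton: Kenton wins 24–11.
Irvine vs Linden: Linden wins 24–11.
Irvine vs Avon: Avon wins 24–11.
Kenton vs Linden: Linden wins 31–4.
Kenton vs Avon: Avon wins 31–4.
Linden vs Avon: Linden wins 22–13.
Claremont beats each rival — Fairview (28–7), Irvine (28–7), Kenton (35–0), Linden (28–7), Avon (22–13) — so Claremont is the Condorcet winner.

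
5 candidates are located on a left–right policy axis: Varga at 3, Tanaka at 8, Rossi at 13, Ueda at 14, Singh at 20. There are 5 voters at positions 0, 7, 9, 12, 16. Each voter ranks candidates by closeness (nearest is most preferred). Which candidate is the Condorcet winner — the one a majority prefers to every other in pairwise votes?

With single-peaked preferences on a line, the Condorcet winner is the candidate closest to the median voter.
The median voter (position 9) is closest to Tanaka at 8.
Check: Tanaka vs Singh — voters closer to Tanaka: 4 of 5.

Tanaka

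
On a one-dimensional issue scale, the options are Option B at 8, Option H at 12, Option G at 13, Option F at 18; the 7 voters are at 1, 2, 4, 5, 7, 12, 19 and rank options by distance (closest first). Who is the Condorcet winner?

With single-peaked preferences on a line, the Condorcet winner is the candidate closest to the median voter.
The median voter (position 5) is closest to Option B at 8.
Check: Option B vs Option F — voters closer to Option B: 6 of 7.

Option B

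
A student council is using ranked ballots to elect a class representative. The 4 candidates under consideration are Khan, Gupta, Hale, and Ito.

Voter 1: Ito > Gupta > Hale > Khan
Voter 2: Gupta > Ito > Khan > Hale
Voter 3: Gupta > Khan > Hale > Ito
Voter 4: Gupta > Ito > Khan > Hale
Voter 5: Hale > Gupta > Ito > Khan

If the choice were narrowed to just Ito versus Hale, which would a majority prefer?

Ito

Ballots ranking Ito above Hale: 3.
Ballots ranking Hale above Ito: 2.
Ito wins the head-to-head, 3–2.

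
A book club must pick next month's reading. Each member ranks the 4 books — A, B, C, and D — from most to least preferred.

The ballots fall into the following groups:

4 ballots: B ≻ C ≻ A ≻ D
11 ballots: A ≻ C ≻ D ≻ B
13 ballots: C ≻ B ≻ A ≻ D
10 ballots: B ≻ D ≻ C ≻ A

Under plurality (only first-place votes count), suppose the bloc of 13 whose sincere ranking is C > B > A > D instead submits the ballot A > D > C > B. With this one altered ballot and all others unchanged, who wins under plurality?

First-place totals with the altered ballot: A 24, B 14, C 0, D 0.
The switch changes the winner from B to A.

A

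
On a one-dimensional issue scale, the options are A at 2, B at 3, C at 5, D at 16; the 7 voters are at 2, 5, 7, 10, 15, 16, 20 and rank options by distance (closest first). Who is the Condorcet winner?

With single-peaked preferences on a line, the Condorcet winner is the candidate closest to the median voter.
The median voter (position 10) is closest to C at 5.
Check: C vs B — voters closer to C: 6 of 7.

C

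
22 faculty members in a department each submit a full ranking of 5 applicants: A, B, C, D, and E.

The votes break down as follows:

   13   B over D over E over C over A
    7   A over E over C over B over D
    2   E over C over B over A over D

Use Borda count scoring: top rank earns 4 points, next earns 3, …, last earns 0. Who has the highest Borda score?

B

Borda scores:
  A: 13·0 + 7·4 + 2·1 = 30
  B: 13·4 + 7·1 + 2·2 = 63
  C: 13·1 + 7·2 + 2·3 = 33
  D: 13·3 + 7·0 + 2·0 = 39
  E: 13·2 + 7·3 + 2·4 = 55
B has the highest total.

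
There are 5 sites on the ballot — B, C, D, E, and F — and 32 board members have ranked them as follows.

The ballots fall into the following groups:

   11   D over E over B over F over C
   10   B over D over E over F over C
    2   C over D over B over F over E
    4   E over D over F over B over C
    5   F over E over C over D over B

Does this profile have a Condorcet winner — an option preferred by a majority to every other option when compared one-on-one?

Head-to-head results (32 voters total):
B vs C: B wins 25–7.
B vs D: D wins 22–10.
B vs E: E wins 20–12.
B vs F: B wins 23–9.
C vs D: D wins 25–7.
C vs E: E wins 30–2.
C vs F: F wins 30–2.
D vs E: D wins 23–9.
D vs F: D wins 27–5.
E vs F: E wins 25–7.
D beats each rival — B (22–10), C (25–7), E (23–9), F (27–5) — so D is the Condorcet winner.

Yes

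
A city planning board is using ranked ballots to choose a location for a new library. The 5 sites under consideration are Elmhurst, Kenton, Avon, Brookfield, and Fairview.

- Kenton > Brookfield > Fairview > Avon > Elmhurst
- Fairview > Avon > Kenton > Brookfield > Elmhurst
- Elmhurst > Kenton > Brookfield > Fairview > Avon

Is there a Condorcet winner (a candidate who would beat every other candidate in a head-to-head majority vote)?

Yes

Head-to-head results (3 voters total):
Elmhurst vs Kenton: Kenton wins 2–1.
Elmhurst vs Avon: Avon wins 2–1.
Elmhurst vs Brookfield: Brookfield wins 2–1.
Elmhurst vs Fairview: Fairview wins 2–1.
Kenton vs Avon: Kenton wins 2–1.
Kenton vs Brookfield: Kenton wins 3–0.
Kenton vs Fairview: Kenton wins 2–1.
Avon vs Brookfield: Brookfield wins 2–1.
Avon vs Fairview: Fairview wins 3–0.
Brookfield vs Fairview: Brookfield wins 2–1.
Kenton beats each rival — Elmhurst (2–1), Avon (2–1), Brookfield (3–0), Fairview (2–1) — so Kenton is the Condorcet winner.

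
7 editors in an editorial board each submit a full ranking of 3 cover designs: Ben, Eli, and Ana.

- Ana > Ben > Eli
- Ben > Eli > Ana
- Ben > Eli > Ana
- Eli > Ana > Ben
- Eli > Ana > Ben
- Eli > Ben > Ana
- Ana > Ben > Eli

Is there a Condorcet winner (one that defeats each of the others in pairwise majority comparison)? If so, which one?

There is no Condorcet winner

Head-to-head results (7 voters total):
Ben vs Eli: Ben wins 4–3.
Ben vs Ana: Ana wins 4–3.
Eli vs Ana: Eli wins 5–2.
No candidate beats all others: Ben beats Eli beats Ana beats Ben, a majority cycle.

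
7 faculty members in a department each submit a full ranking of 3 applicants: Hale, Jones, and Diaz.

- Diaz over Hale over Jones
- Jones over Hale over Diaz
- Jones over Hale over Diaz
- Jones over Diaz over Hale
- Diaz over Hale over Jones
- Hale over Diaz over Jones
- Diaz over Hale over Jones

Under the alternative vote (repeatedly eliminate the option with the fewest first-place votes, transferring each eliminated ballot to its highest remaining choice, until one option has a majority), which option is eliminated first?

Hale

Round 1: Jones 3, Diaz 3, Hale 1. Hale has the fewest and is eliminated.
Round 2: Diaz 4, Jones 3. Diaz has a majority.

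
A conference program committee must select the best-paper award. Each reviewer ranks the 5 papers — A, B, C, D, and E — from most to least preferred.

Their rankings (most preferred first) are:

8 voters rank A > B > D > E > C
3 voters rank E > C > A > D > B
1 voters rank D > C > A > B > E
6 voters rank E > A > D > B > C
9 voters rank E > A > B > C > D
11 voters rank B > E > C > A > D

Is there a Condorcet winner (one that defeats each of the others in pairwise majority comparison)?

Head-to-head results (38 voters total):
A vs B: A wins 27–11.
A vs C: A wins 23–15.
A vs D: A wins 37–1.
A vs E: E wins 29–9.
B vs C: B wins 34–4.
B vs D: B wins 28–10.
B vs E: B wins 20–18.
C vs D: C wins 23–15.
C vs E: E wins 37–1.
D vs E: E wins 29–9.
No candidate beats all others: A beats B beats E beats A, a majority cycle.

No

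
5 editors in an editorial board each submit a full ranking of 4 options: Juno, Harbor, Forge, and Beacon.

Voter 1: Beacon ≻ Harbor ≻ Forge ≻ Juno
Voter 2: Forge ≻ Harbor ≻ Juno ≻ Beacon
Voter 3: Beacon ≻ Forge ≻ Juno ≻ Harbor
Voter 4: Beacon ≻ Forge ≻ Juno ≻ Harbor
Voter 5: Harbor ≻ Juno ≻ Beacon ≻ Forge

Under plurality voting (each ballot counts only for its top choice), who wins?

Beacon

First-place vote totals:
  Juno: 0
  Harbor: 1
  Forge: 1
  Beacon: 3
Beacon has the most first-place votes.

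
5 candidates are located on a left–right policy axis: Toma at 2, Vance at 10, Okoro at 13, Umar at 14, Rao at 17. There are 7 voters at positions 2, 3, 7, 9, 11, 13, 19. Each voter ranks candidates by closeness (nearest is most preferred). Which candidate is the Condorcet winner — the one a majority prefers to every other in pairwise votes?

Vance

With single-peaked preferences on a line, the Condorcet winner is the candidate closest to the median voter.
The median voter (position 9) is closest to Vance at 10.
Check: Vance vs Toma — voters closer to Vance: 5 of 7.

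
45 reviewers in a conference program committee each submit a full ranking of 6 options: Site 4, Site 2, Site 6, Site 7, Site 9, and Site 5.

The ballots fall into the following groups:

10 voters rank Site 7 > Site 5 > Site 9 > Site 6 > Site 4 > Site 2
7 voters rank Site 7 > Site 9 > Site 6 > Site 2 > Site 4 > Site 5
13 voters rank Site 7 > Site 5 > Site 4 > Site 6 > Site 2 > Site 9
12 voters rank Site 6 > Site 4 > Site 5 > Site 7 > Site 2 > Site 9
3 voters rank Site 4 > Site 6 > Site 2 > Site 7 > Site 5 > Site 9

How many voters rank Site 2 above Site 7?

3

Ballots ranking Site 2 above Site 7: 3.
Ballots ranking Site 7 above Site 2: 10+7+13+12 = 42.
So 3 of 45 voters prefer Site 2 to Site 7.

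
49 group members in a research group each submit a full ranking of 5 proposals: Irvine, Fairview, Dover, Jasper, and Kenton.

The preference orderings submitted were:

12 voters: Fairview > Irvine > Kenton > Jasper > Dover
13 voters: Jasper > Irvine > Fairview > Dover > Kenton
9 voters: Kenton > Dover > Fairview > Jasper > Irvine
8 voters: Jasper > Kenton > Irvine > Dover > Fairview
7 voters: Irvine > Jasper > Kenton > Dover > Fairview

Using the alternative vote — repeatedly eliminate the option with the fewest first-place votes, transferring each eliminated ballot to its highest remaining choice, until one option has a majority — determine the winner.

Round 1: Jasper 21, Fairview 12, Kenton 9, Irvine 7, Dover 0. Dover has the fewest and is eliminated.
Round 2: Jasper 21, Fairview 12, Kenton 9, Irvine 7. Irvine has the fewest and is eliminated.
Round 3: Jasper 28, Fairview 12, Kenton 9. Jasper has a majority.

Jasper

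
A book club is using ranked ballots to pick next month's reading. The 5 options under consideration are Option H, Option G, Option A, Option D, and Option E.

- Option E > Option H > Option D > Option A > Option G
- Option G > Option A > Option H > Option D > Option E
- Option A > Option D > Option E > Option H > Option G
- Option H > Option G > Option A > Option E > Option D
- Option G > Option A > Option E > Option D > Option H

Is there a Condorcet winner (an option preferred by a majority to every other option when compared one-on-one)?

Head-to-head results (5 voters total):
Option H vs Option G: Option H wins 3–2.
Option H vs Option A: Option A wins 3–2.
Option H vs Option D: Option H wins 3–2.
Option H vs Option E: Option E wins 3–2.
Option G vs Option A: Option G wins 3–2.
Option G vs Option D: Option G wins 3–2.
Option G vs Option E: Option G wins 3–2.
Option A vs Option D: Option A wins 4–1.
Option A vs Option E: Option A wins 4–1.
Option D vs Option E: Option E wins 3–2.
No candidate beats all others: Option H beats Option G beats Option A beats Option H, a majority cycle.

No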